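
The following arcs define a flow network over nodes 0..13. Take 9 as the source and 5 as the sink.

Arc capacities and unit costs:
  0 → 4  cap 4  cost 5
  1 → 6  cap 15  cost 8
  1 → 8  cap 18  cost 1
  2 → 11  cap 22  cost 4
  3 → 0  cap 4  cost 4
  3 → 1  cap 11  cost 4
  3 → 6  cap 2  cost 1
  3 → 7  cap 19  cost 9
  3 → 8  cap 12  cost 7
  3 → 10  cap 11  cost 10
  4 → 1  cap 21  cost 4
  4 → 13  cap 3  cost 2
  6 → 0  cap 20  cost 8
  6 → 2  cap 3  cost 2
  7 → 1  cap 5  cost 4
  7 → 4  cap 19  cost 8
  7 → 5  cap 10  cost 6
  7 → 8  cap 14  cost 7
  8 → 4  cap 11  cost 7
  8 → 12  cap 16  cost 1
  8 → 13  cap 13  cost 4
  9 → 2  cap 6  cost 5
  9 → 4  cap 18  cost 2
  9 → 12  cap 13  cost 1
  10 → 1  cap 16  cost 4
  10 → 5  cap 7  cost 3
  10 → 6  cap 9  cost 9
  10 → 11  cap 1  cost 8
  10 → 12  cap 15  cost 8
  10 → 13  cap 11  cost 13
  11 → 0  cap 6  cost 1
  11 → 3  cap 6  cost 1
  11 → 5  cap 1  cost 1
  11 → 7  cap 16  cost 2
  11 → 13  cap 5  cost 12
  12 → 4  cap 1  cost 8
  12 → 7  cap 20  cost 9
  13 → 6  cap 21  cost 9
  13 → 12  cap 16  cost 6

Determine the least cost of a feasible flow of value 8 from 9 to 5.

shortest-cost path #1: 9→2→11→5 push 1 @ unit cost 10 (adds 10)
shortest-cost path #2: 9→12→7→5 push 7 @ unit cost 16 (adds 112)
total cost = 122

Minimum cost for 8 units: 122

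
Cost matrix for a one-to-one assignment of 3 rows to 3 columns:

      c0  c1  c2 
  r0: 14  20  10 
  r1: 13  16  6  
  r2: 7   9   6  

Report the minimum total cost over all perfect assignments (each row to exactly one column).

Minimum assignment cost: 29

optimal assignment: row0→col0 (cost 14), row1→col2 (cost 6), row2→col1 (cost 9)
total = 14 + 6 + 9 = 29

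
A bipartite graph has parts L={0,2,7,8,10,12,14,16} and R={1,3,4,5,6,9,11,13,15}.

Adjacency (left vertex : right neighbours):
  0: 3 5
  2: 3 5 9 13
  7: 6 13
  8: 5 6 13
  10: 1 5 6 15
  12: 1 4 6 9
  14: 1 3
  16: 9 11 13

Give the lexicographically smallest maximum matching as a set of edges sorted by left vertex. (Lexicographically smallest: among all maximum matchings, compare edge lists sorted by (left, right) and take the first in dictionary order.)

Lex-smallest maximum matching: {(0,3), (2,5), (7,6), (8,13), (10,15), (12,4), (14,1), (16,9)}

|M| = 8 (so the lex-smallest maximum matching has 8 edges)
process left vertices in ascending order; for each, take the smallest-labelled available neighbour that still permits 8 edges overall, or leave it unmatched if none does
lex-smallest matching: {0-3, 2-5, 7-6, 8-13, 10-15, 12-4, 14-1, 16-9}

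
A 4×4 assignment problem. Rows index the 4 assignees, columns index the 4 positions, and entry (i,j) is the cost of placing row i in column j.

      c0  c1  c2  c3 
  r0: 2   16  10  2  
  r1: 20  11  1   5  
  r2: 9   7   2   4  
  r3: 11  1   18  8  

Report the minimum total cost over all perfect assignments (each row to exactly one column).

optimal assignment: row0→col0 (cost 2), row1→col2 (cost 1), row2→col3 (cost 4), row3→col1 (cost 1)
total = 2 + 1 + 4 + 1 = 8

Minimum assignment cost: 8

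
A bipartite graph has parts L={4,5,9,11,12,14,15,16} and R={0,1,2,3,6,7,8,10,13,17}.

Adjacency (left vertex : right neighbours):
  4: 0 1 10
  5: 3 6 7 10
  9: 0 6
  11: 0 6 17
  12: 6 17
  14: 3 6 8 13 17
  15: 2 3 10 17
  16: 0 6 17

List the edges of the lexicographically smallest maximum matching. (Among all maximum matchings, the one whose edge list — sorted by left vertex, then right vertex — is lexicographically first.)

|M| = 7 (so the lex-smallest maximum matching has 7 edges)
process left vertices in ascending order; for each, take the smallest-labelled available neighbour that still permits 7 edges overall, or leave it unmatched if none does
lex-smallest matching: {4-1, 5-3, 9-0, 11-6, 12-17, 14-8, 15-2}

Lex-smallest maximum matching: {(4,1), (5,3), (9,0), (11,6), (12,17), (14,8), (15,2)}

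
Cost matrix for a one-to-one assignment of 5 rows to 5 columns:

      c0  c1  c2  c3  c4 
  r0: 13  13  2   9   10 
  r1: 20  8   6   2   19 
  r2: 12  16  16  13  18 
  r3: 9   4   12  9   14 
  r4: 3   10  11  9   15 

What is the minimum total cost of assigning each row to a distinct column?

optimal assignment: row0→col2 (cost 2), row1→col3 (cost 2), row2→col4 (cost 18), row3→col1 (cost 4), row4→col0 (cost 3)
total = 2 + 2 + 18 + 4 + 3 = 29

Minimum assignment cost: 29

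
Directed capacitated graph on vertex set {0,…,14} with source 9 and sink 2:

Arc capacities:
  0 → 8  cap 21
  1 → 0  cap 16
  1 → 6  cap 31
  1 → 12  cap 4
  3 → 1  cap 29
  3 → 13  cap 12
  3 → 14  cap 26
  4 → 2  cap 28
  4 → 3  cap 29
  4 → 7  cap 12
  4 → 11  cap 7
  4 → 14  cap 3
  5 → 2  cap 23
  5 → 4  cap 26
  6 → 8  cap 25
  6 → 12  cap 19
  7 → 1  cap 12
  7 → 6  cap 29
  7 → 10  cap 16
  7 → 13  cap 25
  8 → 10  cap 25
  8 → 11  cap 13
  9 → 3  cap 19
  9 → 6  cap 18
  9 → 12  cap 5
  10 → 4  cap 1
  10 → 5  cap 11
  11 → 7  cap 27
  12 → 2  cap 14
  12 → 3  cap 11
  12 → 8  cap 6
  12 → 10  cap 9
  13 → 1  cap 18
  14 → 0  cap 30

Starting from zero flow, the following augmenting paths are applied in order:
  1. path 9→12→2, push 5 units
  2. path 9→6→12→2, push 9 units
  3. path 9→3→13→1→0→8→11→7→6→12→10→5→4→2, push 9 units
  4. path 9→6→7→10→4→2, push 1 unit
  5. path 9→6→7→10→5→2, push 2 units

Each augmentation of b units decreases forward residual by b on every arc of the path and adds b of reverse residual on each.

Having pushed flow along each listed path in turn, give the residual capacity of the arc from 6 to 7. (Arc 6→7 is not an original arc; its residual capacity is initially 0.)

after path 1 (9→12→2, push 5): res(6,7)=0
after path 2 (9→6→12→2, push 9): res(6,7)=0
after path 3 (9→3→13→1→0→8→11→7→6→12→10→5→4→2, push 9): res(6,7)=9
after path 4 (9→6→7→10→4→2, push 1): res(6,7)=8
after path 5 (9→6→7→10→5→2, push 2): res(6,7)=6

Residual capacity of (6,7): 6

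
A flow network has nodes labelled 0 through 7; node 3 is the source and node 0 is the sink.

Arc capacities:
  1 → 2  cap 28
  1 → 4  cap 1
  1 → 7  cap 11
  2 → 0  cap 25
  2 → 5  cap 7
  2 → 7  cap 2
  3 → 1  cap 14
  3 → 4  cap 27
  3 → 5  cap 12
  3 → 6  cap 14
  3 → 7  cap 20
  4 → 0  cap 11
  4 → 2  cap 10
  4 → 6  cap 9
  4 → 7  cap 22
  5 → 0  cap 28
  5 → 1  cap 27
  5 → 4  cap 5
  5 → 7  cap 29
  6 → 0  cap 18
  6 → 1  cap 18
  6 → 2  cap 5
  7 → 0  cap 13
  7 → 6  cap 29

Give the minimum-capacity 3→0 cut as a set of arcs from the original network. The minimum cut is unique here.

Min-cut arcs: {(2,0), (2,5), (3,5), (4,0), (6,0), (7,0)} (total capacity 86)

augment #1: 3→4→0 push 11
augment #2: 3→5→0 push 12
augment #3: 3→6→0 push 14
augment #4: 3→7→0 push 13
augment #5: 3→1→2→0 push 14
augment #6: 3→4→2→0 push 10
augment #7: 3→4→6→0 push 4
augment #8: 3→4→6→2→0 push 1
augment #9: 3→4→6→2→5→0 push 1
augment #10: 3→7→6→2→5→0 push 3
augment #11: 3→7→6→1→2→5→0 push 3
max flow = 86; residual-reachable set from 3 gives S-side
cut edges (S→T): {(2,0), (2,5), (3,5), (4,0), (6,0), (7,0)} total cap 86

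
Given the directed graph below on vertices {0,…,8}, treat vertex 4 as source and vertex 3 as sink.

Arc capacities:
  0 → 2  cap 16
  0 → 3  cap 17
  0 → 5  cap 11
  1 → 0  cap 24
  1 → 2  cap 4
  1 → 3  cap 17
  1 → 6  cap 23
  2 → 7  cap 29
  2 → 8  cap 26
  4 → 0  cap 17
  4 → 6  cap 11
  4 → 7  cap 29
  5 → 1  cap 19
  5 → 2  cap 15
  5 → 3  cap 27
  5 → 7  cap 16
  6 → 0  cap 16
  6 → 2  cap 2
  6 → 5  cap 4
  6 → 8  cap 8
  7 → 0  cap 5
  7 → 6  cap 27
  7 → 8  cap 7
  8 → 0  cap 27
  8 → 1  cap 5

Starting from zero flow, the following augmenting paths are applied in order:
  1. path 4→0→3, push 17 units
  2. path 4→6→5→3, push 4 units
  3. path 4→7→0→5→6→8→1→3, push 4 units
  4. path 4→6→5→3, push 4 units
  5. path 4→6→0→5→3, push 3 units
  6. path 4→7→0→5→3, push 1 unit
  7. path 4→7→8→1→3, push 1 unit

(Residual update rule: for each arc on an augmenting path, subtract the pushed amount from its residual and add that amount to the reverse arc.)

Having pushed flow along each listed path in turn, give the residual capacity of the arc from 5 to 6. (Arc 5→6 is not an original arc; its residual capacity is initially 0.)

after path 1 (4→0→3, push 17): res(5,6)=0
after path 2 (4→6→5→3, push 4): res(5,6)=4
after path 3 (4→7→0→5→6→8→1→3, push 4): res(5,6)=0
after path 4 (4→6→5→3, push 4): res(5,6)=4
after path 5 (4→6→0→5→3, push 3): res(5,6)=4
after path 6 (4→7→0→5→3, push 1): res(5,6)=4
after path 7 (4→7→8→1→3, push 1): res(5,6)=4

Residual capacity of (5,6): 4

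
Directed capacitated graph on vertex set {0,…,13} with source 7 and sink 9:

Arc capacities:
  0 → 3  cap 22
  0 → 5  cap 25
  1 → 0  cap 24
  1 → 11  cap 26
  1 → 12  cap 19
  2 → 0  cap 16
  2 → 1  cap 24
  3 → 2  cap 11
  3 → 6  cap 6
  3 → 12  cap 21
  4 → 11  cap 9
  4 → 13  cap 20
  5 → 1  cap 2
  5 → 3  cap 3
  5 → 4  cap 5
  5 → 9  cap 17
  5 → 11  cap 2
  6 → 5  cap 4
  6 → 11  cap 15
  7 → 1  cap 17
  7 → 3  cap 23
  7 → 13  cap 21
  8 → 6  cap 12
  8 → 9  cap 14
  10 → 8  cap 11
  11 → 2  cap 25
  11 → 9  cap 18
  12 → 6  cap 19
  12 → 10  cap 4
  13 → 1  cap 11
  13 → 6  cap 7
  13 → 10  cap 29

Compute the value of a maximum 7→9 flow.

augment #1: 7→1→11→9 bottleneck 17, total now 17
augment #2: 7→3→6→5→9 bottleneck 4, total now 21
augment #3: 7→3→6→11→9 bottleneck 1, total now 22
augment #4: 7→13→10→8→9 bottleneck 11, total now 33
augment #5: 7→3→2→0→5→9 bottleneck 11, total now 44
augment #6: 7→13→1→0→5→9 bottleneck 2, total now 46

Maximum flow value: 46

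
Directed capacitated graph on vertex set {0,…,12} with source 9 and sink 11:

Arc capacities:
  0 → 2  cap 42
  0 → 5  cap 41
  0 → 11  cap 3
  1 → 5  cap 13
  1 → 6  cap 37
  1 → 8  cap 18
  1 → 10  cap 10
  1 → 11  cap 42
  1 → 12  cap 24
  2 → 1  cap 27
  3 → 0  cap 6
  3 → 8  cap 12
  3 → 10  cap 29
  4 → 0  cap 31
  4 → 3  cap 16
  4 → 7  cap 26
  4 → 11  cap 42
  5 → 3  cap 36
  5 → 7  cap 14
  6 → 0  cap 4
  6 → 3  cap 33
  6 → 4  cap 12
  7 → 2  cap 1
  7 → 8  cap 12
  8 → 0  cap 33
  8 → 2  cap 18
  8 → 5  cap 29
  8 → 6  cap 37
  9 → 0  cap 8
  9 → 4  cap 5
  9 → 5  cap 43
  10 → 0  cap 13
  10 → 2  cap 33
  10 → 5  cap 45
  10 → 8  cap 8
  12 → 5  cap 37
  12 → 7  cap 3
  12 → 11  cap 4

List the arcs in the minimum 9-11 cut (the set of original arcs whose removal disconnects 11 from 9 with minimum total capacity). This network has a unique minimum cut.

augment #1: 9→0→11 push 3
augment #2: 9→4→11 push 5
augment #3: 9→0→2→1→11 push 5
augment #4: 9→5→7→2→1→11 push 1
augment #5: 9→5→3→0→2→1→11 push 6
augment #6: 9→5→3→8→2→1→11 push 12
augment #7: 9→5→3→10→2→1→11 push 3
augment #8: 9→5→7→8→6→4→11 push 12
max flow = 47; residual-reachable set from 9 gives S-side
cut edges (S→T): {(0,11), (2,1), (6,4), (9,4)} total cap 47

Min-cut arcs: {(0,11), (2,1), (6,4), (9,4)} (total capacity 47)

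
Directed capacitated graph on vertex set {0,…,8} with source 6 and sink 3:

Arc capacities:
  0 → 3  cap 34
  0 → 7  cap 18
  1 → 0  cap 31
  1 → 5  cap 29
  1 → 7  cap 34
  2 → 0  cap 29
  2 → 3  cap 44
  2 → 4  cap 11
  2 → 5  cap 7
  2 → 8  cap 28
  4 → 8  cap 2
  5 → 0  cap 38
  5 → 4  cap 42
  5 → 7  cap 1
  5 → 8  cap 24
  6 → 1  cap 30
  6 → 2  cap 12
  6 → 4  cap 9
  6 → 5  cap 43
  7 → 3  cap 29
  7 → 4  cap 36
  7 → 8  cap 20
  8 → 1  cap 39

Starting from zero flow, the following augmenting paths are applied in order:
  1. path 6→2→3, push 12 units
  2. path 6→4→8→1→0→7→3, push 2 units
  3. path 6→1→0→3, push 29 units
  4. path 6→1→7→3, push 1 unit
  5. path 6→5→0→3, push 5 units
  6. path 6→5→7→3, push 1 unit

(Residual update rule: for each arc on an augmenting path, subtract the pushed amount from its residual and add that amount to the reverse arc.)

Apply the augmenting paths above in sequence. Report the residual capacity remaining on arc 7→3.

after path 1 (6→2→3, push 12): res(7,3)=29
after path 2 (6→4→8→1→0→7→3, push 2): res(7,3)=27
after path 3 (6→1→0→3, push 29): res(7,3)=27
after path 4 (6→1→7→3, push 1): res(7,3)=26
after path 5 (6→5→0→3, push 5): res(7,3)=26
after path 6 (6→5→7→3, push 1): res(7,3)=25

Residual capacity of (7,3): 25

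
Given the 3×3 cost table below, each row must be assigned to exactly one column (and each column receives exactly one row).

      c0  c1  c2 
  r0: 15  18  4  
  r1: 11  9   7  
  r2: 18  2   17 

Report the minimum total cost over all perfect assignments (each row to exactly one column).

optimal assignment: row0→col2 (cost 4), row1→col0 (cost 11), row2→col1 (cost 2)
total = 4 + 11 + 2 = 17

Minimum assignment cost: 17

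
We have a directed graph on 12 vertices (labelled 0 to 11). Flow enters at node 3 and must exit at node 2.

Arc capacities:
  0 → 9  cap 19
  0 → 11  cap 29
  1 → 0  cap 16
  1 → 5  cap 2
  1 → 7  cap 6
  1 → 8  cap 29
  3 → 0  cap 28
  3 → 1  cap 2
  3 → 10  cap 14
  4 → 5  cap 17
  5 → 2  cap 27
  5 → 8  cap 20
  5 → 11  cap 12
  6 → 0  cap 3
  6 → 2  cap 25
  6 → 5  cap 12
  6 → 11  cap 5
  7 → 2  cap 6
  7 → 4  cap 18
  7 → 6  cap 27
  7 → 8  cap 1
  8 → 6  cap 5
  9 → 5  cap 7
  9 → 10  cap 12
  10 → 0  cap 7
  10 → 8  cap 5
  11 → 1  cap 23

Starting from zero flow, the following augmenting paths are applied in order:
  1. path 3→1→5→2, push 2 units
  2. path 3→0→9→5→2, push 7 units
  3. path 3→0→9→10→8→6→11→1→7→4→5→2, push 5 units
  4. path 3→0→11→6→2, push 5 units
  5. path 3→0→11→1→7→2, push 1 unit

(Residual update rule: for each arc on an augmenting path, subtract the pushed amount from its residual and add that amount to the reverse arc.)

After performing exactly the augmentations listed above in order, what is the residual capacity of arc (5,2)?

after path 1 (3→1→5→2, push 2): res(5,2)=25
after path 2 (3→0→9→5→2, push 7): res(5,2)=18
after path 3 (3→0→9→10→8→6→11→1→7→4→5→2, push 5): res(5,2)=13
after path 4 (3→0→11→6→2, push 5): res(5,2)=13
after path 5 (3→0→11→1→7→2, push 1): res(5,2)=13

Residual capacity of (5,2): 13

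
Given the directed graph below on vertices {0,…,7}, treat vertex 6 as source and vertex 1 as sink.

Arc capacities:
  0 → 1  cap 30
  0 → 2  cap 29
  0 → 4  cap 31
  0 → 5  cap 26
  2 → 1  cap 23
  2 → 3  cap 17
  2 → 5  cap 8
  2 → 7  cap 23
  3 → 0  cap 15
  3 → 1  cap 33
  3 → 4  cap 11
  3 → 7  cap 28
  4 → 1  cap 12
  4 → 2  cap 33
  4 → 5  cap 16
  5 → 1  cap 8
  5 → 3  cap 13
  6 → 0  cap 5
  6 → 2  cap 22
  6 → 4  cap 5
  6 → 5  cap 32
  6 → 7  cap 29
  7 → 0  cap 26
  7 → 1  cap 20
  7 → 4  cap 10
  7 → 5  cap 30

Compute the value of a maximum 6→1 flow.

Maximum flow value: 82

augment #1: 6→0→1 bottleneck 5, total now 5
augment #2: 6→2→1 bottleneck 22, total now 27
augment #3: 6→4→1 bottleneck 5, total now 32
augment #4: 6→5→1 bottleneck 8, total now 40
augment #5: 6→7→1 bottleneck 20, total now 60
augment #6: 6→5→3→1 bottleneck 13, total now 73
augment #7: 6→7→0→1 bottleneck 9, total now 82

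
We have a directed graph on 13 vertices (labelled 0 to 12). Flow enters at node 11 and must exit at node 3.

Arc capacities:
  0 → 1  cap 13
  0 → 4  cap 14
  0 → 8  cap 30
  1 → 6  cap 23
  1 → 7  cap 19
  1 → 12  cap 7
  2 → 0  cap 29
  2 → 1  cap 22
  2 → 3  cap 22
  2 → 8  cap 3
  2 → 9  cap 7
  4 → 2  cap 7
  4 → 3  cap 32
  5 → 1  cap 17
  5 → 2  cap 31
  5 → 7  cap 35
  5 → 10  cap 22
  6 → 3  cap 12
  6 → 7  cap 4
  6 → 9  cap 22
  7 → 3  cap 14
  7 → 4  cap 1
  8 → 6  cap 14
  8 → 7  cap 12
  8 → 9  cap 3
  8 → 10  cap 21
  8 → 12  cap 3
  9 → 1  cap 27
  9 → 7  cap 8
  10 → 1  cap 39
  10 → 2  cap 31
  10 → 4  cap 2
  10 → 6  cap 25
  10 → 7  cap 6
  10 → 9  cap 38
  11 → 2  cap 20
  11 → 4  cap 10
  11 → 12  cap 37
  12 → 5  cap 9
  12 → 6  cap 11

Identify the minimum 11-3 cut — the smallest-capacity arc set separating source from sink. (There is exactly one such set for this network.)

augment #1: 11→2→3 push 20
augment #2: 11→4→3 push 10
augment #3: 11→12→6→3 push 11
augment #4: 11→12→5→2→3 push 2
augment #5: 11→12→5→7→3 push 7
max flow = 50; residual-reachable set from 11 gives S-side
cut edges (S→T): {(11,2), (11,4), (12,5), (12,6)} total cap 50

Min-cut arcs: {(11,2), (11,4), (12,5), (12,6)} (total capacity 50)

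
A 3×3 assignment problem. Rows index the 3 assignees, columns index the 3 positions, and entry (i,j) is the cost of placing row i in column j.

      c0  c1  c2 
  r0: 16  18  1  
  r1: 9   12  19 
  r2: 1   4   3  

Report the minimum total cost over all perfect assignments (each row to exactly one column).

one of 2 optimal assignments: row0→col2 (cost 1), row1→col0 (cost 9), row2→col1 (cost 4)
total = 1 + 9 + 4 = 14

Minimum assignment cost: 14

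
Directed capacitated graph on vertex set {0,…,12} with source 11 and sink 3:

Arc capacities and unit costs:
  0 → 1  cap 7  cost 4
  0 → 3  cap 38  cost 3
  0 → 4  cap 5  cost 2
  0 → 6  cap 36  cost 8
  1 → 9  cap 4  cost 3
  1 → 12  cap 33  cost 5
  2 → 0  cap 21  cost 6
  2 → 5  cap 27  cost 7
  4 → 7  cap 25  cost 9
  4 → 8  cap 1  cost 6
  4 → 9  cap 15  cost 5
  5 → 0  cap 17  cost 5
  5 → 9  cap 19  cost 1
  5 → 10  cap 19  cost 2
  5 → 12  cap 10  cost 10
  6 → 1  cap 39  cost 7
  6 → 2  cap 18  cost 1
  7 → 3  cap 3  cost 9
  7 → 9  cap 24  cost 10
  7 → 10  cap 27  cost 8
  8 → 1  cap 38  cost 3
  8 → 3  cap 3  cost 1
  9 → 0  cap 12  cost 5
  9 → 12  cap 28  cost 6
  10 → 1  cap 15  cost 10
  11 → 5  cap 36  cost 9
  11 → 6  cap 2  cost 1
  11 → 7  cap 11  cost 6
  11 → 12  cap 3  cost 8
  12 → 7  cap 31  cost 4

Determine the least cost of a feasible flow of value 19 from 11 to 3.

shortest-cost path #1: 11→6→2→0→3 push 2 @ unit cost 11 (adds 22)
shortest-cost path #2: 11→7→3 push 3 @ unit cost 15 (adds 45)
shortest-cost path #3: 11→5→0→3 push 14 @ unit cost 17 (adds 238)
total cost = 305

Minimum cost for 19 units: 305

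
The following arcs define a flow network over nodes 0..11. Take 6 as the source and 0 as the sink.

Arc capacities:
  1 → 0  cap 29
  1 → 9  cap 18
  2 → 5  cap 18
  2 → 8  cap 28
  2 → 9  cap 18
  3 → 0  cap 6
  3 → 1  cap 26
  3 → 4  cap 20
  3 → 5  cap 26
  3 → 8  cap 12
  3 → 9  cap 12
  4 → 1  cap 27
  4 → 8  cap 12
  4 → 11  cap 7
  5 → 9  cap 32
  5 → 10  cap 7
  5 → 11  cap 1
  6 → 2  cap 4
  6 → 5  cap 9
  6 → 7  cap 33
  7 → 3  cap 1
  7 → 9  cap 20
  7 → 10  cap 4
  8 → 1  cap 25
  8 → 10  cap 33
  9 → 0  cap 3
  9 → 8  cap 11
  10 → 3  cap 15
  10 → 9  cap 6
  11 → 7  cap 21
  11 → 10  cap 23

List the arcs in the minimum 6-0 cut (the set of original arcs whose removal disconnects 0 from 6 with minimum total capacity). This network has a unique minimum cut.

Min-cut arcs: {(5,10), (5,11), (6,2), (7,3), (7,10), (9,0), (9,8)} (total capacity 31)

augment #1: 6→2→9→0 push 3
augment #2: 6→7→3→0 push 1
augment #3: 6→2→8→1→0 push 1
augment #4: 6→5→10→3→0 push 5
augment #5: 6→5→9→8→1→0 push 4
augment #6: 6→7→9→8→1→0 push 7
augment #7: 6→7→10→3→1→0 push 4
augment #8: 6→7→9→2→8→1→0 push 3
augment #9: 6→7→9→5→10→3→1→0 push 2
augment #10: 6→7→9→5→11→10→3→1→0 push 1
max flow = 31; residual-reachable set from 6 gives S-side
cut edges (S→T): {(5,10), (5,11), (6,2), (7,3), (7,10), (9,0), (9,8)} total cap 31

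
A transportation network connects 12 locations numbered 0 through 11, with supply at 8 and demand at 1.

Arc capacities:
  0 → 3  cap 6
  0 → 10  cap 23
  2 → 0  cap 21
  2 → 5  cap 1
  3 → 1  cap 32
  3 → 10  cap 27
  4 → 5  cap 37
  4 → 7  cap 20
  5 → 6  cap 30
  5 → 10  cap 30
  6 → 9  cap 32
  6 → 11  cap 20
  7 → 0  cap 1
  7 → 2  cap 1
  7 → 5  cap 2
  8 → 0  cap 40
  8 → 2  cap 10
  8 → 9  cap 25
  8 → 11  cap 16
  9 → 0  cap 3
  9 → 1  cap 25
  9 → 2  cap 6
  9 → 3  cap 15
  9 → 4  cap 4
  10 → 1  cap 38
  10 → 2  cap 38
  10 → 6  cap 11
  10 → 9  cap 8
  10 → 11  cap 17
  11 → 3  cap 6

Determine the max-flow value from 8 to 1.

Maximum flow value: 61

augment #1: 8→9→1 bottleneck 25, total now 25
augment #2: 8→0→3→1 bottleneck 6, total now 31
augment #3: 8→0→10→1 bottleneck 23, total now 54
augment #4: 8→11→3→1 bottleneck 6, total now 60
augment #5: 8→2→5→10→1 bottleneck 1, total now 61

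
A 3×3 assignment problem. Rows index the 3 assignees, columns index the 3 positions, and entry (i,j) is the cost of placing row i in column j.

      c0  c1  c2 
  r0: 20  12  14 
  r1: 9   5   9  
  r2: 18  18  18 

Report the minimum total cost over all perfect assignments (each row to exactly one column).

optimal assignment: row0→col2 (cost 14), row1→col1 (cost 5), row2→col0 (cost 18)
total = 14 + 5 + 18 = 37

Minimum assignment cost: 37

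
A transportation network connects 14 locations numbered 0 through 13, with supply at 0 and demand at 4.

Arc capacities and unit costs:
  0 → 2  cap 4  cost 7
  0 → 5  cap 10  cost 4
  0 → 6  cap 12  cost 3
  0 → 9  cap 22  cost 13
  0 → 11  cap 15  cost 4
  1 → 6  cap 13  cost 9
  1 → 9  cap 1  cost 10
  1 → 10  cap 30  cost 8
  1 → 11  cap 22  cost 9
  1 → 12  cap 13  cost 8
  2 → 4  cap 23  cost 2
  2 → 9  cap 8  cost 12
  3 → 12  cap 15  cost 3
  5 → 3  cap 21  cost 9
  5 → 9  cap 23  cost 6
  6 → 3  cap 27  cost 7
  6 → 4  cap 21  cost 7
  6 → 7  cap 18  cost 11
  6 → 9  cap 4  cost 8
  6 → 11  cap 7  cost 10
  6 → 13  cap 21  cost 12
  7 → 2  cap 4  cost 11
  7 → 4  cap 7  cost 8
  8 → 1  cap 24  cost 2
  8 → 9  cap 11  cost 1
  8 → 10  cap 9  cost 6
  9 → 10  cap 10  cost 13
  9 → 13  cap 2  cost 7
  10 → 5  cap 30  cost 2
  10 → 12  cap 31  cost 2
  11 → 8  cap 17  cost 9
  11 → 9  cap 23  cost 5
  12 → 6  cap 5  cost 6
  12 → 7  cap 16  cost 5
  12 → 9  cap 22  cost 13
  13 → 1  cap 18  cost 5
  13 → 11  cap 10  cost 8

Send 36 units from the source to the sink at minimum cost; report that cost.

shortest-cost path #1: 0→2→4 push 4 @ unit cost 9 (adds 36)
shortest-cost path #2: 0→6→4 push 12 @ unit cost 10 (adds 120)
shortest-cost path #3: 0→5→3→12→6→4 push 5 @ unit cost 29 (adds 145)
shortest-cost path #4: 0→5→3→12→7→4 push 5 @ unit cost 29 (adds 145)
shortest-cost path #5: 0→11→8→1→6→4 push 4 @ unit cost 31 (adds 124)
shortest-cost path #6: 0→11→8→1→6→12→7→4 push 2 @ unit cost 31 (adds 62)
shortest-cost path #7: 0→11→8→1→6→12→7→2→4 push 3 @ unit cost 36 (adds 108)
shortest-cost path #8: 0→11→8→10→12→7→2→4 push 1 @ unit cost 39 (adds 39)
total cost = 779

Minimum cost for 36 units: 779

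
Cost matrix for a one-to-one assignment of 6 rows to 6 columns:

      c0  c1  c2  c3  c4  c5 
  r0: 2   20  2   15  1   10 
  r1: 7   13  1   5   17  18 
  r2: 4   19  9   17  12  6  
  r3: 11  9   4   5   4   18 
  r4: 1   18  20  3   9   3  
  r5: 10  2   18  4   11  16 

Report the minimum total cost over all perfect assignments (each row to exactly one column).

one of 2 optimal assignments: row0→col4 (cost 1), row1→col2 (cost 1), row2→col0 (cost 4), row3→col3 (cost 5), row4→col5 (cost 3), row5→col1 (cost 2)
total = 1 + 1 + 4 + 5 + 3 + 2 = 16

Minimum assignment cost: 16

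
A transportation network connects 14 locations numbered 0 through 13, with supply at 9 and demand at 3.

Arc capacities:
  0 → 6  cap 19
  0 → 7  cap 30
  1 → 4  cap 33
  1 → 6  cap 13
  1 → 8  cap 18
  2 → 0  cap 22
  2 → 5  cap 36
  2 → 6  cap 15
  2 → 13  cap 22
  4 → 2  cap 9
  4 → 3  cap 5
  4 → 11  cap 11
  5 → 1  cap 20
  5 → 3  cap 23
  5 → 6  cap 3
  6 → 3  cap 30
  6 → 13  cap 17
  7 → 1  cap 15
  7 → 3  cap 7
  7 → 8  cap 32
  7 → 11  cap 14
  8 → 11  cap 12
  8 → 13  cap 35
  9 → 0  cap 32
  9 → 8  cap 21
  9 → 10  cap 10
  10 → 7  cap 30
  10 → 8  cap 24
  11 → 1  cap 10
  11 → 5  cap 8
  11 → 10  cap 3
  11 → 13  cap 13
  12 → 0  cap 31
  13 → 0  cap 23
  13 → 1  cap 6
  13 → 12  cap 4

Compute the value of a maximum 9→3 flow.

Maximum flow value: 59

augment #1: 9→0→6→3 bottleneck 19, total now 19
augment #2: 9→0→7→3 bottleneck 7, total now 26
augment #3: 9→8→11→5→3 bottleneck 8, total now 34
augment #4: 9→0→7→1→4→3 bottleneck 5, total now 39
augment #5: 9→0→7→1→6→3 bottleneck 1, total now 40
augment #6: 9→8→11→1→6→3 bottleneck 4, total now 44
augment #7: 9→8→13→1→6→3 bottleneck 6, total now 50
augment #8: 9→10→7→1→4→2→5→3 bottleneck 9, total now 59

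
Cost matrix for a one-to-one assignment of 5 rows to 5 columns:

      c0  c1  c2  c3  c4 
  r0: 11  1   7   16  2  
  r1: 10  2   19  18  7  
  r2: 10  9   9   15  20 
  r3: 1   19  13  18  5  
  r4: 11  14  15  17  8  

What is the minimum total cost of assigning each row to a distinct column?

optimal assignment: row0→col4 (cost 2), row1→col1 (cost 2), row2→col2 (cost 9), row3→col0 (cost 1), row4→col3 (cost 17)
total = 2 + 2 + 9 + 1 + 17 = 31

Minimum assignment cost: 31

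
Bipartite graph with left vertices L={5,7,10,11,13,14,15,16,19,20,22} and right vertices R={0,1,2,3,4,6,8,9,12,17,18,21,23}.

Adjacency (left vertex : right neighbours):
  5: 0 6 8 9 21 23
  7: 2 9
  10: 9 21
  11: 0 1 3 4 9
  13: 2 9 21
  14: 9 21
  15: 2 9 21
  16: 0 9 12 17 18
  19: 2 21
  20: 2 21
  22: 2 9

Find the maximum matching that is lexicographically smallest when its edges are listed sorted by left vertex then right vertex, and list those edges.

Lex-smallest maximum matching: {(5,0), (7,2), (10,9), (11,1), (13,21), (16,12)}

|M| = 6 (so the lex-smallest maximum matching has 6 edges)
process left vertices in ascending order; for each, take the smallest-labelled available neighbour that still permits 6 edges overall, or leave it unmatched if none does
lex-smallest matching: {5-0, 7-2, 10-9, 11-1, 13-21, 16-12}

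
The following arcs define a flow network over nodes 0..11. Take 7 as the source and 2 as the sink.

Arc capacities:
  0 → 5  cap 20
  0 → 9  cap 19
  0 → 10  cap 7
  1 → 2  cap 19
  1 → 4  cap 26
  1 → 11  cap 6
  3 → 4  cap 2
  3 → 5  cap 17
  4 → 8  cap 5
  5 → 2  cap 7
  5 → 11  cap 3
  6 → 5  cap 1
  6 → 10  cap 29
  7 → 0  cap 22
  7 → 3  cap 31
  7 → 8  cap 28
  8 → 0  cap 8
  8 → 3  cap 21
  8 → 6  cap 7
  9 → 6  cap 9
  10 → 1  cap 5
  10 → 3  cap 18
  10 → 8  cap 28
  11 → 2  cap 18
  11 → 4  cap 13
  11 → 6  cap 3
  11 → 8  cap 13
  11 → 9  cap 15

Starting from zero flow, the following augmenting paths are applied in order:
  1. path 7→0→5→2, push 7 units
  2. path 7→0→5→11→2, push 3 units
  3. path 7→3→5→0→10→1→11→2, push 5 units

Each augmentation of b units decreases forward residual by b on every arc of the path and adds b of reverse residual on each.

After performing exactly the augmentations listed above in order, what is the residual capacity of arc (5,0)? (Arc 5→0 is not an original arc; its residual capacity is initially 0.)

after path 1 (7→0→5→2, push 7): res(5,0)=7
after path 2 (7→0→5→11→2, push 3): res(5,0)=10
after path 3 (7→3→5→0→10→1→11→2, push 5): res(5,0)=5

Residual capacity of (5,0): 5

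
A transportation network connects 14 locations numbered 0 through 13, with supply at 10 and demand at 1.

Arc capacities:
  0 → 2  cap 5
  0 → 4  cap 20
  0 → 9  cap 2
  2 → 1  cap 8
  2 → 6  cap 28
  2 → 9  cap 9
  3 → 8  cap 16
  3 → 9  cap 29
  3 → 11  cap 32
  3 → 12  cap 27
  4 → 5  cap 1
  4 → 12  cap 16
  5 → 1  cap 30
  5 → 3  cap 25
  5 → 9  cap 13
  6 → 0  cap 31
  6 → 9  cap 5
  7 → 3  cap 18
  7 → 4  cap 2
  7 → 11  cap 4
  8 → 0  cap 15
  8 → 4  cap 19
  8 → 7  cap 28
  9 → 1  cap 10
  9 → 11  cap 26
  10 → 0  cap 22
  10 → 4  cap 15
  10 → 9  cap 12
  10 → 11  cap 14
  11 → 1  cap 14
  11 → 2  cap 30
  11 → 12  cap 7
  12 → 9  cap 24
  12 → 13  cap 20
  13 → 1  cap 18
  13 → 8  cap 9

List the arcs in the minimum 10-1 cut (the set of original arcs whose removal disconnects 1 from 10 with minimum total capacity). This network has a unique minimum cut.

augment #1: 10→9→1 push 10
augment #2: 10→11→1 push 14
augment #3: 10→0→2→1 push 5
augment #4: 10→4→5→1 push 1
augment #5: 10→4→12→13→1 push 14
augment #6: 10→9→11→2→1 push 2
augment #7: 10→0→4→12→13→1 push 2
augment #8: 10→0→9→11→2→1 push 1
augment #9: 10→0→9→11→12→13→1 push 1
max flow = 50; residual-reachable set from 10 gives S-side
cut edges (S→T): {(0,2), (0,9), (4,5), (4,12), (10,9), (10,11)} total cap 50

Min-cut arcs: {(0,2), (0,9), (4,5), (4,12), (10,9), (10,11)} (total capacity 50)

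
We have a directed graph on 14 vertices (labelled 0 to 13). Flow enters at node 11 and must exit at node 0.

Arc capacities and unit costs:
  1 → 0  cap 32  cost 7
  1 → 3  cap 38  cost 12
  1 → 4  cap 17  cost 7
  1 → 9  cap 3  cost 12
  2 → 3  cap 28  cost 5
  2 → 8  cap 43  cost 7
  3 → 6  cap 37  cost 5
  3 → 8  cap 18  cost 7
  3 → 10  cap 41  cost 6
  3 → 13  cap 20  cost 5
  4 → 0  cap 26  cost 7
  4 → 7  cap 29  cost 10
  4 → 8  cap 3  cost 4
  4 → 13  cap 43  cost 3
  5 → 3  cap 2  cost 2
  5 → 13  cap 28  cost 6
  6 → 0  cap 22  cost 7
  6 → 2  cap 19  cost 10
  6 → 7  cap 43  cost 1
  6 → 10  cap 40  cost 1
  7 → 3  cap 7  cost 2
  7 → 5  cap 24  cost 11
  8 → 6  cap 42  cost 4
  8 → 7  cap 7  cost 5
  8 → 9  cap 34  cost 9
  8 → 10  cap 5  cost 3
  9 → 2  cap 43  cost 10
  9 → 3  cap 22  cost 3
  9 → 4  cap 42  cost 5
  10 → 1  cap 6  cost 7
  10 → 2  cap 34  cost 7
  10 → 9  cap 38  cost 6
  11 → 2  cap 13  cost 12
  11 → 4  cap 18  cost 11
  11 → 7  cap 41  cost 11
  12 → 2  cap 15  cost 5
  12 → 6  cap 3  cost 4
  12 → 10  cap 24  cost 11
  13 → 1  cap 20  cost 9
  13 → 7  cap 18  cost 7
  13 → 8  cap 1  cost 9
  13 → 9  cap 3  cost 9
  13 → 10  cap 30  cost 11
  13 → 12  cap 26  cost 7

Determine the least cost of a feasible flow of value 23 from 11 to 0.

Minimum cost for 23 units: 449

shortest-cost path #1: 11→4→0 push 18 @ unit cost 18 (adds 324)
shortest-cost path #2: 11→7→3→6→0 push 5 @ unit cost 25 (adds 125)
total cost = 449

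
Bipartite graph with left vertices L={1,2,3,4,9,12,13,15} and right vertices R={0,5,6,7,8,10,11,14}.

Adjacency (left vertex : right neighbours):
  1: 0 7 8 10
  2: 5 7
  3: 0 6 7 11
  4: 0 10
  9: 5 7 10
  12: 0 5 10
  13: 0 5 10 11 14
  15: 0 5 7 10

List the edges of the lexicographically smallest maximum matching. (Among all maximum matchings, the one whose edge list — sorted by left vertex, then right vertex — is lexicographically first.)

|M| = 7 (so the lex-smallest maximum matching has 7 edges)
process left vertices in ascending order; for each, take the smallest-labelled available neighbour that still permits 7 edges overall, or leave it unmatched if none does
lex-smallest matching: {1-8, 2-5, 3-6, 4-0, 9-7, 12-10, 13-11}

Lex-smallest maximum matching: {(1,8), (2,5), (3,6), (4,0), (9,7), (12,10), (13,11)}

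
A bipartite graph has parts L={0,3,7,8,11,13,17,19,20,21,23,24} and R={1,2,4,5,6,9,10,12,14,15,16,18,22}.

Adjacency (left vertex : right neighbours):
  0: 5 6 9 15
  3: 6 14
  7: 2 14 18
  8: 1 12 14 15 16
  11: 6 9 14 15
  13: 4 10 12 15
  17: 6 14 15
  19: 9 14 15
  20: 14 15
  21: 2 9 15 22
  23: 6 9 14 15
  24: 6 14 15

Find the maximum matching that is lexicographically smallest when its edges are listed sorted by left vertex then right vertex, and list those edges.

Lex-smallest maximum matching: {(0,5), (3,6), (7,2), (8,1), (11,9), (13,4), (17,14), (19,15), (21,22)}

|M| = 9 (so the lex-smallest maximum matching has 9 edges)
process left vertices in ascending order; for each, take the smallest-labelled available neighbour that still permits 9 edges overall, or leave it unmatched if none does
lex-smallest matching: {0-5, 3-6, 7-2, 8-1, 11-9, 13-4, 17-14, 19-15, 21-22}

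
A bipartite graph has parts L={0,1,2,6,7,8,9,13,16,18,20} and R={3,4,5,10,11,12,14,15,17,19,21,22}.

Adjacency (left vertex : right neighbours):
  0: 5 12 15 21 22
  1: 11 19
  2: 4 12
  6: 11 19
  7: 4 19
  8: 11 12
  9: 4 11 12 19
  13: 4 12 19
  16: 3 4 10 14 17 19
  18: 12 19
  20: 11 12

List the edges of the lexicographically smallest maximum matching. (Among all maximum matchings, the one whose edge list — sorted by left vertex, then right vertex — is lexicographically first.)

Lex-smallest maximum matching: {(0,5), (1,11), (2,4), (6,19), (8,12), (16,3)}

|M| = 6 (so the lex-smallest maximum matching has 6 edges)
process left vertices in ascending order; for each, take the smallest-labelled available neighbour that still permits 6 edges overall, or leave it unmatched if none does
lex-smallest matching: {0-5, 1-11, 2-4, 6-19, 8-12, 16-3}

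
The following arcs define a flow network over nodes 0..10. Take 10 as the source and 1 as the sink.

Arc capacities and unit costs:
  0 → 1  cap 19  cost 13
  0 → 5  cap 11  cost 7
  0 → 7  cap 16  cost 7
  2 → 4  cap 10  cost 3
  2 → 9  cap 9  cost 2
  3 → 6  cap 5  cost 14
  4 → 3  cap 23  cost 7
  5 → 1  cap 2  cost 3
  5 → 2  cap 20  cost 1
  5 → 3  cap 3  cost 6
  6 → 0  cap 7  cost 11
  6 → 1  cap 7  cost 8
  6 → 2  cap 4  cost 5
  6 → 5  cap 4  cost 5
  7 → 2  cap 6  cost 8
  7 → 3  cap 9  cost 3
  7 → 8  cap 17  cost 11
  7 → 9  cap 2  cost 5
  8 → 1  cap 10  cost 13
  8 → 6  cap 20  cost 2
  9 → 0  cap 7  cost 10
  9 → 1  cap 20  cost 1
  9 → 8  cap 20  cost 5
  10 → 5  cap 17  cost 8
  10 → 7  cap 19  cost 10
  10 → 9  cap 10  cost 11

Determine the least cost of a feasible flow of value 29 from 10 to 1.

shortest-cost path #1: 10→5→1 push 2 @ unit cost 11 (adds 22)
shortest-cost path #2: 10→9→1 push 10 @ unit cost 12 (adds 120)
shortest-cost path #3: 10→5→2→9→1 push 9 @ unit cost 12 (adds 108)
shortest-cost path #4: 10→7→9→1 push 1 @ unit cost 16 (adds 16)
shortest-cost path #5: 10→7→9→8→6→1 push 1 @ unit cost 30 (adds 30)
shortest-cost path #6: 10→7→8→6→1 push 6 @ unit cost 31 (adds 186)
total cost = 482

Minimum cost for 29 units: 482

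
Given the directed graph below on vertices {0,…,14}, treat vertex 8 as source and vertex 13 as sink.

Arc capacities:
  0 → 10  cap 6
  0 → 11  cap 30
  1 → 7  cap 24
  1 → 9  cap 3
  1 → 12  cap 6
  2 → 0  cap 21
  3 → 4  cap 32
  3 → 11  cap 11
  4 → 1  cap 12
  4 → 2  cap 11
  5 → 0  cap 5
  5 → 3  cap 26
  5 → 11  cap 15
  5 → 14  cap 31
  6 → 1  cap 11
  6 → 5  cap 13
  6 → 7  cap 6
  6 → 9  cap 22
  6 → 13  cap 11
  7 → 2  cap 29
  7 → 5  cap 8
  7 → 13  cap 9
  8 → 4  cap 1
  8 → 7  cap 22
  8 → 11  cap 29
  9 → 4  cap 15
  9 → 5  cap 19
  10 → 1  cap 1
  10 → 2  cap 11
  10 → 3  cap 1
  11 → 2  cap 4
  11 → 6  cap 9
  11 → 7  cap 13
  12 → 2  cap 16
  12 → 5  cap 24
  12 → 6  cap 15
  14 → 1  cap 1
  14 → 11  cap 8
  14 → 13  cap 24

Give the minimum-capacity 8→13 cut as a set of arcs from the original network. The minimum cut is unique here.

Min-cut arcs: {(7,5), (7,13), (8,4), (10,1), (10,3), (11,6)} (total capacity 29)

augment #1: 8→7→13 push 9
augment #2: 8→11→6→13 push 9
augment #3: 8→7→5→14→13 push 8
augment #4: 8→4→1→12→6→13 push 1
augment #5: 8→7→2→0→10→1→12→6→13 push 1
augment #6: 8→7→2→0→10→3→4→1→9→5→14→13 push 1
max flow = 29; residual-reachable set from 8 gives S-side
cut edges (S→T): {(7,5), (7,13), (8,4), (10,1), (10,3), (11,6)} total cap 29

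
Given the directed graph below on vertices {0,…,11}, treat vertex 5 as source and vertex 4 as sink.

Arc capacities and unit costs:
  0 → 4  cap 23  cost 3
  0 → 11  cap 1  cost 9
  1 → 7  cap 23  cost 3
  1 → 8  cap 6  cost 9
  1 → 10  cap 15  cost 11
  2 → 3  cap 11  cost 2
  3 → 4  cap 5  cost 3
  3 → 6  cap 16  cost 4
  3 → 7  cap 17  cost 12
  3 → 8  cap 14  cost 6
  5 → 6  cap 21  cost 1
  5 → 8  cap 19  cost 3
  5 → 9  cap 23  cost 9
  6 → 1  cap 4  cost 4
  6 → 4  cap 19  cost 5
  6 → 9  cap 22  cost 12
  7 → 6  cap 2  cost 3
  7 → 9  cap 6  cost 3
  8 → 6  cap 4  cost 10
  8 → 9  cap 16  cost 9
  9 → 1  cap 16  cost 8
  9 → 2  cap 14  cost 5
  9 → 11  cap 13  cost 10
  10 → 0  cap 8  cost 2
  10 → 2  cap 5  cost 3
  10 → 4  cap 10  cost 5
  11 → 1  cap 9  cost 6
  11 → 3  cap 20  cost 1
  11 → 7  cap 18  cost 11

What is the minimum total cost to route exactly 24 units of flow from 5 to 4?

Minimum cost for 24 units: 209

shortest-cost path #1: 5→6→4 push 19 @ unit cost 6 (adds 114)
shortest-cost path #2: 5→9→2→3→4 push 5 @ unit cost 19 (adds 95)
total cost = 209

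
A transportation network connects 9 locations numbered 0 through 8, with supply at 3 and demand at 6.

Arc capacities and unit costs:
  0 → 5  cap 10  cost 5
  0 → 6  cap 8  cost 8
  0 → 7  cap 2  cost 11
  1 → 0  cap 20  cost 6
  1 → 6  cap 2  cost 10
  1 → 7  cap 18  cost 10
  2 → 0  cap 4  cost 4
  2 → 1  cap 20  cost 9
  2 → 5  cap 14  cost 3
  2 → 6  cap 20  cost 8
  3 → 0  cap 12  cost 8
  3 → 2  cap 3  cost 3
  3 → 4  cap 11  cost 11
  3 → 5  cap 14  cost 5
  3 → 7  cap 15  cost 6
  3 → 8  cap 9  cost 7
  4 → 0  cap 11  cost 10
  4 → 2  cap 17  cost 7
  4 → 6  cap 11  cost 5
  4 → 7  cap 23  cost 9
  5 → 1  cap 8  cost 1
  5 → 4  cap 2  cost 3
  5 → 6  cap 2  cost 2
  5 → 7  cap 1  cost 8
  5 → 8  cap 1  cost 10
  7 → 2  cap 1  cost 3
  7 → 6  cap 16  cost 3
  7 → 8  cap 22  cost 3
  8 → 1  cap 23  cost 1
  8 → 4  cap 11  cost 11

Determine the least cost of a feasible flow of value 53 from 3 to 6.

Minimum cost for 53 units: 871

shortest-cost path #1: 3→5→6 push 2 @ unit cost 7 (adds 14)
shortest-cost path #2: 3→7→6 push 15 @ unit cost 9 (adds 135)
shortest-cost path #3: 3→2→6 push 3 @ unit cost 11 (adds 33)
shortest-cost path #4: 3→5→4→6 push 2 @ unit cost 13 (adds 26)
shortest-cost path #5: 3→4→6 push 9 @ unit cost 16 (adds 144)
shortest-cost path #6: 3→5→7→6 push 1 @ unit cost 16 (adds 16)
shortest-cost path #7: 3→0→6 push 8 @ unit cost 16 (adds 128)
shortest-cost path #8: 3→5→1→6 push 2 @ unit cost 16 (adds 32)
shortest-cost path #9: 3→4→2→6 push 2 @ unit cost 26 (adds 52)
shortest-cost path #10: 3→5→1→7→2→6 push 1 @ unit cost 27 (adds 27)
shortest-cost path #11: 3→8→4→2→6 push 8 @ unit cost 33 (adds 264)
total cost = 871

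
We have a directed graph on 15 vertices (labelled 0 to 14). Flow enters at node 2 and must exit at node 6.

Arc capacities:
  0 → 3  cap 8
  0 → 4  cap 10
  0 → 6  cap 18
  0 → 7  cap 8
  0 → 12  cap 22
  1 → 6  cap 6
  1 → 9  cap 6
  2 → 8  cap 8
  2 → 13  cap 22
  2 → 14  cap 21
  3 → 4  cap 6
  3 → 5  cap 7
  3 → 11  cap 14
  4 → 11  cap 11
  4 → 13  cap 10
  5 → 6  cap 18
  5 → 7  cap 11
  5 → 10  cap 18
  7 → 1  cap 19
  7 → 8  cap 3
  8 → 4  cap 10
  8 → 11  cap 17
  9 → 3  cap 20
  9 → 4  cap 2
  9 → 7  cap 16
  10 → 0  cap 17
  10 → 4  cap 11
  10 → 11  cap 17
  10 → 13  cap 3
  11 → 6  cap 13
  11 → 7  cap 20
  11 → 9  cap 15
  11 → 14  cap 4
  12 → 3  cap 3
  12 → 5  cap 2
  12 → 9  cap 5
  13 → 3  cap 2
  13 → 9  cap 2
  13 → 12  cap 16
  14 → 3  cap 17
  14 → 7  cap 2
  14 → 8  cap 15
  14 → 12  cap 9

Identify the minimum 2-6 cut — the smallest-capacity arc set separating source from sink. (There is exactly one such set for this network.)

Min-cut arcs: {(1,6), (3,5), (11,6), (12,5)} (total capacity 28)

augment #1: 2→8→11→6 push 8
augment #2: 2→13→3→5→6 push 2
augment #3: 2→13→12→5→6 push 2
augment #4: 2→14→3→5→6 push 5
augment #5: 2→14→3→11→6 push 5
augment #6: 2→14→7→1→6 push 2
augment #7: 2→13→9→7→1→6 push 2
augment #8: 2→13→12→9→7→1→6 push 2
max flow = 28; residual-reachable set from 2 gives S-side
cut edges (S→T): {(1,6), (3,5), (11,6), (12,5)} total cap 28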